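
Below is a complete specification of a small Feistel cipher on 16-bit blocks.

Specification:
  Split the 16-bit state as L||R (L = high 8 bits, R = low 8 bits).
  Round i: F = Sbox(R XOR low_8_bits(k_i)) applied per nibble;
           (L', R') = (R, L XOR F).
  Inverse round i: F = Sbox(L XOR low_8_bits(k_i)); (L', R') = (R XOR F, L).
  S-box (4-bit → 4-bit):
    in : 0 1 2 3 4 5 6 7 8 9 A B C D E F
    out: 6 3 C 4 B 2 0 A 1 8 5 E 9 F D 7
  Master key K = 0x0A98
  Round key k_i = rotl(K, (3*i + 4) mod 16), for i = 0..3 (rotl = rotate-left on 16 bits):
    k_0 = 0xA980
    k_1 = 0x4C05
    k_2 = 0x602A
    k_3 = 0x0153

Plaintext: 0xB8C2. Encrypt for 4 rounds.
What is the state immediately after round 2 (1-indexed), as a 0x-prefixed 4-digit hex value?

s_0 = plaintext = 0xB8C2
s_1 = Round(s_0, k_0) = 0xC204
s_2 = Round(s_1, k_1) = 0x04A1
s_3 = Round(s_2, k_2) = 0xA11A
s_4 = Round(s_3, k_3) = 0x1A19

0x04A1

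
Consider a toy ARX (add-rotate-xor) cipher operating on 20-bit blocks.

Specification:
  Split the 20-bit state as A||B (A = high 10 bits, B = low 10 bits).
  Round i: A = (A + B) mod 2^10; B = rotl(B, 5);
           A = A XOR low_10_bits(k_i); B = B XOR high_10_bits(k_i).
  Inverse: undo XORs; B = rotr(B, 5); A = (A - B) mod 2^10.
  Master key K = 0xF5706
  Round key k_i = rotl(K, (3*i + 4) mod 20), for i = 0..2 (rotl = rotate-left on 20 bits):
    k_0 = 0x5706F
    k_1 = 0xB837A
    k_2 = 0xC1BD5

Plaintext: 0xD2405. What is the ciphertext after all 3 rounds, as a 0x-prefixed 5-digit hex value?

s_0 = plaintext = 0xD2405
s_1 = Round(s_0, k_0) = 0xC85FC
s_2 = Round(s_1, k_1) = 0x99D6F
s_3 = Round(s_2, k_2) = 0x00EED

0x00EED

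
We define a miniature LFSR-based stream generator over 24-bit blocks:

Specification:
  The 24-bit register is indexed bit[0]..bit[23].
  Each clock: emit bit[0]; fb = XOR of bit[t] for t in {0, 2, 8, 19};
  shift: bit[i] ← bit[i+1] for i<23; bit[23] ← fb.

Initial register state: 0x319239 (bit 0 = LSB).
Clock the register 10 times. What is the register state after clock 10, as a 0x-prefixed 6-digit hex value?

0xD0CC64

reg_0 = 0x319239
clock 1: out=1, reg = 0x98C91C
clock 2: out=0, reg = 0xCC648E
clock 3: out=0, reg = 0x663247
clock 4: out=1, reg = 0x331923
clock 5: out=1, reg = 0x198C91
clock 6: out=1, reg = 0x0CC648
clock 7: out=0, reg = 0x866324
clock 8: out=0, reg = 0x433192
clock 9: out=0, reg = 0xA198C9
clock 10: out=1, reg = 0xD0CC64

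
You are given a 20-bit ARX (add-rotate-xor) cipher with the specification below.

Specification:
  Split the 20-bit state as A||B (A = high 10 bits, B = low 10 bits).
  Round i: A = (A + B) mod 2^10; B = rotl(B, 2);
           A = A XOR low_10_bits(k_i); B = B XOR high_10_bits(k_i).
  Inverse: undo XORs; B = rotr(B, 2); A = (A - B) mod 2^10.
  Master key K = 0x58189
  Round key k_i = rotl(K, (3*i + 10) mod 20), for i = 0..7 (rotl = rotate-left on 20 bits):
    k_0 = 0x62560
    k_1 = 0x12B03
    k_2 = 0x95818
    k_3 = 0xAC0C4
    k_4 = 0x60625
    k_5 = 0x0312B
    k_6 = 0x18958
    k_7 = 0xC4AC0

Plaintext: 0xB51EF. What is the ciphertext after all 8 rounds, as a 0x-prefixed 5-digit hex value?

s_0 = plaintext = 0xB51EF
s_1 = Round(s_0, k_0) = 0x68E34
s_2 = Round(s_1, k_1) = 0x35098
s_3 = Round(s_2, k_2) = 0x5D036
s_4 = Round(s_3, k_3) = 0x5BA68
s_5 = Round(s_4, k_4) = 0x7CC23
s_6 = Round(s_5, k_5) = 0xCF480
s_7 = Round(s_6, k_6) = 0xB9662
s_8 = Round(s_7, k_7) = 0xE1E98

0xE1E98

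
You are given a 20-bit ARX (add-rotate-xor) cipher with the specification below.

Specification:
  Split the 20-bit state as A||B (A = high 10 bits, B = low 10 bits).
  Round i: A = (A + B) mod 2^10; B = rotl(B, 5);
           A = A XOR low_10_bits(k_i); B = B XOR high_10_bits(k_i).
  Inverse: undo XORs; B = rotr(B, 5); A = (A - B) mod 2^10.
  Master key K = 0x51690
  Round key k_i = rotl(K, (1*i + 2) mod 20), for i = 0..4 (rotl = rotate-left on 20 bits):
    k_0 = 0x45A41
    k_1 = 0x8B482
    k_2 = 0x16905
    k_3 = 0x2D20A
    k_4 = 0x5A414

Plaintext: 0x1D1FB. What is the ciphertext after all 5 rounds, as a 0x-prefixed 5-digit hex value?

s_0 = plaintext = 0x1D1FB
s_1 = Round(s_0, k_0) = 0x0BA79
s_2 = Round(s_1, k_1) = 0x8951E
s_3 = Round(s_2, k_2) = 0x91B92
s_4 = Round(s_3, k_3) = 0xF4AE8
s_5 = Round(s_4, k_4) = 0xAB87E

0xAB87E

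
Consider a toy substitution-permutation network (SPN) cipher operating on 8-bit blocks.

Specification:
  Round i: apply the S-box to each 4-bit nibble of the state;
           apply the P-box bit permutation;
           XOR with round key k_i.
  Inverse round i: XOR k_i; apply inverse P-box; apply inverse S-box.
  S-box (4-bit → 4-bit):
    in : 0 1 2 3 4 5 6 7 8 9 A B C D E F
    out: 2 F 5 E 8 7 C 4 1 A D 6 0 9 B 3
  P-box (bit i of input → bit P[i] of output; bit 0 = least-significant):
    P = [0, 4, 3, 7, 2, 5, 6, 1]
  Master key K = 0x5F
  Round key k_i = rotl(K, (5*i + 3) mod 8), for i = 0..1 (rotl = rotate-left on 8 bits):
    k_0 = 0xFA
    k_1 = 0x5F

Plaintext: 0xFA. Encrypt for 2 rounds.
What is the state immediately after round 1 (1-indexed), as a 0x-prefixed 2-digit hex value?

0x57

s_0 = plaintext = 0xFA
s_1 = Round(s_0, k_0) = 0x57
s_2 = Round(s_1, k_1) = 0x33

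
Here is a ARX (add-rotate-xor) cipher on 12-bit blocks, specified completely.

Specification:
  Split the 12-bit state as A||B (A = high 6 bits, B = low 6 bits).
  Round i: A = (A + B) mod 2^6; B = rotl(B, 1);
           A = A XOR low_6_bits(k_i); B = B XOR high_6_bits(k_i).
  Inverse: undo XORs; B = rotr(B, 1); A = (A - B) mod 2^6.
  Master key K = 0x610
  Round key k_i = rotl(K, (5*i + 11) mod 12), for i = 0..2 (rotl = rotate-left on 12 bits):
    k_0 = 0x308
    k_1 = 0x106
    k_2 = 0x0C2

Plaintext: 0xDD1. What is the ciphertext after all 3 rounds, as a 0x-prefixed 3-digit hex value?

s_0 = plaintext = 0xDD1
s_1 = Round(s_0, k_0) = 0x02E
s_2 = Round(s_1, k_1) = 0xA19
s_3 = Round(s_2, k_2) = 0x0F1

0x0F1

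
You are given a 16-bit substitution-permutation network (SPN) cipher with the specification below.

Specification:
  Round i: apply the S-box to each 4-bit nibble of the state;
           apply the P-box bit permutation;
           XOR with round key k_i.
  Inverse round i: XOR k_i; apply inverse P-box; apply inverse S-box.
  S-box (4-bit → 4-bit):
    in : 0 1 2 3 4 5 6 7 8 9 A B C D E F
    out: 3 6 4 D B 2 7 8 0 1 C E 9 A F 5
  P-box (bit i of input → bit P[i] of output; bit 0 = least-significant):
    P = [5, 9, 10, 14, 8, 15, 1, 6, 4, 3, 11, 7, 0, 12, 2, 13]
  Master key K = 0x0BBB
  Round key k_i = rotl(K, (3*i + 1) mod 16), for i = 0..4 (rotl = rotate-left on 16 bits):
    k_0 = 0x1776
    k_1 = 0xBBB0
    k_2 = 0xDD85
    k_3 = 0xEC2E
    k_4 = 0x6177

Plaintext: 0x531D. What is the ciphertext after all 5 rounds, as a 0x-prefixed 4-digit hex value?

0x2928

s_0 = plaintext = 0x531D
s_1 = Round(s_0, k_0) = 0xCDE4
s_2 = Round(s_1, k_1) = 0x585B
s_3 = Round(s_2, k_2) = 0x0B85
s_4 = Round(s_3, k_3) = 0xF6A7
s_5 = Round(s_4, k_4) = 0x2928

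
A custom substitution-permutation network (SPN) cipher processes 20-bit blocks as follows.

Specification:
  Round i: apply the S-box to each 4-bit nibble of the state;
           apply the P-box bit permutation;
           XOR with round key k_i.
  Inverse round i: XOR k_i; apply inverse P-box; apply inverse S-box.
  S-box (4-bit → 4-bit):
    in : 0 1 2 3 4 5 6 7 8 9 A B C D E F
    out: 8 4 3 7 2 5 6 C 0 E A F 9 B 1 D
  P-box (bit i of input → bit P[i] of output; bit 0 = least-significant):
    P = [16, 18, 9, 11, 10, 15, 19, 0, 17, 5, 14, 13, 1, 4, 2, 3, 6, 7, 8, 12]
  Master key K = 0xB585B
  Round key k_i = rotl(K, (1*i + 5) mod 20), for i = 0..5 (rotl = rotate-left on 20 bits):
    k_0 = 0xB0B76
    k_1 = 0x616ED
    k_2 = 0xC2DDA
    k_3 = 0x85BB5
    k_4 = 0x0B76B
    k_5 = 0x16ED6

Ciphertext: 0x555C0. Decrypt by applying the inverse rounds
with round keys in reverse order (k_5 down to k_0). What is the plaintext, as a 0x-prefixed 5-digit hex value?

s_0 = ciphertext = 0x555C0
s_1 = InvRound(s_0, k_5) = 0x73089
s_2 = InvRound(s_1, k_4) = 0x3E223
s_3 = InvRound(s_2, k_3) = 0x93C6C
s_4 = InvRound(s_3, k_2) = 0x93482
s_5 = InvRound(s_4, k_1) = 0xEFD73
s_6 = InvRound(s_5, k_0) = 0x017D3

0x017D3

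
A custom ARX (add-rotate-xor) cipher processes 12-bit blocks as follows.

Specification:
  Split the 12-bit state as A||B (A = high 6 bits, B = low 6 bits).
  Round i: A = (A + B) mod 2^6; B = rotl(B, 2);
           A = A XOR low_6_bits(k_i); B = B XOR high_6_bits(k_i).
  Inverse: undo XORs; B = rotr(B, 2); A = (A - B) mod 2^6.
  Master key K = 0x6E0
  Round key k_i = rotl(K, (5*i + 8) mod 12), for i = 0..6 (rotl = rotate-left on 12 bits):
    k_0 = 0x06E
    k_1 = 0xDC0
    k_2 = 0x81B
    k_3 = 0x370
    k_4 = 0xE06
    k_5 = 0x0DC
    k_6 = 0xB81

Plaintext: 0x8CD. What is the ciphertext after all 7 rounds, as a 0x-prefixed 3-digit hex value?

0x26B

s_0 = plaintext = 0x8CD
s_1 = Round(s_0, k_0) = 0x7B5
s_2 = Round(s_1, k_1) = 0x4E0
s_3 = Round(s_2, k_2) = 0xA22
s_4 = Round(s_3, k_3) = 0xE87
s_5 = Round(s_4, k_4) = 0x1E4
s_6 = Round(s_5, k_5) = 0xDD1
s_7 = Round(s_6, k_6) = 0x26B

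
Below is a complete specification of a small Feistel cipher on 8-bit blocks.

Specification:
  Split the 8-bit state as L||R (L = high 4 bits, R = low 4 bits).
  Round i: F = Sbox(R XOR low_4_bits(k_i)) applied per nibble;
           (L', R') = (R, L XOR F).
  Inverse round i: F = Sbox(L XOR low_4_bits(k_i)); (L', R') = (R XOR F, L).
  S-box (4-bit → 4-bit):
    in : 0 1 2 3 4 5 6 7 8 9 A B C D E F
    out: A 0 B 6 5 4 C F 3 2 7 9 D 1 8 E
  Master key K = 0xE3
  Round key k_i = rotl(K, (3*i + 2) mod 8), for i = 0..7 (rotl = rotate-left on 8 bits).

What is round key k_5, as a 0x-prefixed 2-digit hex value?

K = 0xE3
k_0 = rotl(K, (3*0+2) mod 8) = rotl(K, 2) = 0x8F
k_1 = rotl(K, (3*1+2) mod 8) = rotl(K, 5) = 0x7C
k_2 = rotl(K, (3*2+2) mod 8) = rotl(K, 0) = 0xE3
k_3 = rotl(K, (3*3+2) mod 8) = rotl(K, 3) = 0x1F
k_4 = rotl(K, (3*4+2) mod 8) = rotl(K, 6) = 0xF8
k_5 = rotl(K, (3*5+2) mod 8) = rotl(K, 1) = 0xC7

0xC7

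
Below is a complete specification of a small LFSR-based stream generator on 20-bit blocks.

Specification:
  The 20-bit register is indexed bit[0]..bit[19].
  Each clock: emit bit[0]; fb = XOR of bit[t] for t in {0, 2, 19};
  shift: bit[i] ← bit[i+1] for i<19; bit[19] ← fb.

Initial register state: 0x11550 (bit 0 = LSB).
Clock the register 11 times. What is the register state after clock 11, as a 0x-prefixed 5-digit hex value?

reg_0 = 0x11550
clock 1: out=0, reg = 0x08AA8
clock 2: out=0, reg = 0x04554
clock 3: out=0, reg = 0x822AA
clock 4: out=0, reg = 0xC1155
clock 5: out=1, reg = 0xE08AA
clock 6: out=0, reg = 0xF0455
clock 7: out=1, reg = 0xF822A
clock 8: out=0, reg = 0xFC115
clock 9: out=1, reg = 0xFE08A
clock 10: out=0, reg = 0xFF045
clock 11: out=1, reg = 0xFF822

0xFF822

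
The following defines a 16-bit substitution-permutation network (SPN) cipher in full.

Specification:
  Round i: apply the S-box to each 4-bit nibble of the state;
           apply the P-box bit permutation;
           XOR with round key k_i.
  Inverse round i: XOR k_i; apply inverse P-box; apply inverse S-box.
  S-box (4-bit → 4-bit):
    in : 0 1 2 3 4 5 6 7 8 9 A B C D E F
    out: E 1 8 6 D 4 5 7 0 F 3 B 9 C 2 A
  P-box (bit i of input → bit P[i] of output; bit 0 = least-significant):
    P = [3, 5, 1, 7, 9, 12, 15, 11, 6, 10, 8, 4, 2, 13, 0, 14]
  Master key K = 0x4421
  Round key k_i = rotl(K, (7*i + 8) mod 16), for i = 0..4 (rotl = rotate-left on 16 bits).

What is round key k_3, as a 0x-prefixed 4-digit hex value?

K = 0x4421
k_0 = rotl(K, (7*0+8) mod 16) = rotl(K, 8) = 0x2144
k_1 = rotl(K, (7*1+8) mod 16) = rotl(K, 15) = 0xA210
k_2 = rotl(K, (7*2+8) mod 16) = rotl(K, 6) = 0x0851
k_3 = rotl(K, (7*3+8) mod 16) = rotl(K, 13) = 0x2884

0x2884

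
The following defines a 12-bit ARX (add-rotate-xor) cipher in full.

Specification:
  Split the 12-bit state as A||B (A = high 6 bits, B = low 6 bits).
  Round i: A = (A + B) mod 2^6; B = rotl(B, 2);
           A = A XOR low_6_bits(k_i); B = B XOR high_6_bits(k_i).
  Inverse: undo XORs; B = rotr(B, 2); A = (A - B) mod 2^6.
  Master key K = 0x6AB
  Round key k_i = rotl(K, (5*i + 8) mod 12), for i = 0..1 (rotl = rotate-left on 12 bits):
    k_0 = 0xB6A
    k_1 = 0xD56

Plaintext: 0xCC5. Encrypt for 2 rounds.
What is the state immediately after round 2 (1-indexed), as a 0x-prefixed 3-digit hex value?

s_0 = plaintext = 0xCC5
s_1 = Round(s_0, k_0) = 0x4B9
s_2 = Round(s_1, k_1) = 0x752

0x752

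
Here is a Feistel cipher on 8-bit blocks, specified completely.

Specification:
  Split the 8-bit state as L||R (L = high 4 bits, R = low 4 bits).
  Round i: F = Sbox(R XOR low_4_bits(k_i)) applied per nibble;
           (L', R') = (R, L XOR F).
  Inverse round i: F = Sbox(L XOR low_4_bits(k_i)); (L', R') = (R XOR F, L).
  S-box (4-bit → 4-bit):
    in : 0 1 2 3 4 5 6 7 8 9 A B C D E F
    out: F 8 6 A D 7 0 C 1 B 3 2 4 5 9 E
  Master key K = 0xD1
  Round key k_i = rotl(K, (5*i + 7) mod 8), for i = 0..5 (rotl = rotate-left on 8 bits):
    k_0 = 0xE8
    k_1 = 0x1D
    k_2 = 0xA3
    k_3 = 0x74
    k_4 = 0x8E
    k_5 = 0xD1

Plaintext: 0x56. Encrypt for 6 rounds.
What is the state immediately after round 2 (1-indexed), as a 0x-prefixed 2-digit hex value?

0xCE

s_0 = plaintext = 0x56
s_1 = Round(s_0, k_0) = 0x6C
s_2 = Round(s_1, k_1) = 0xCE
s_3 = Round(s_2, k_2) = 0xE9
s_4 = Round(s_3, k_3) = 0x9B
s_5 = Round(s_4, k_4) = 0xBE
s_6 = Round(s_5, k_5) = 0xE5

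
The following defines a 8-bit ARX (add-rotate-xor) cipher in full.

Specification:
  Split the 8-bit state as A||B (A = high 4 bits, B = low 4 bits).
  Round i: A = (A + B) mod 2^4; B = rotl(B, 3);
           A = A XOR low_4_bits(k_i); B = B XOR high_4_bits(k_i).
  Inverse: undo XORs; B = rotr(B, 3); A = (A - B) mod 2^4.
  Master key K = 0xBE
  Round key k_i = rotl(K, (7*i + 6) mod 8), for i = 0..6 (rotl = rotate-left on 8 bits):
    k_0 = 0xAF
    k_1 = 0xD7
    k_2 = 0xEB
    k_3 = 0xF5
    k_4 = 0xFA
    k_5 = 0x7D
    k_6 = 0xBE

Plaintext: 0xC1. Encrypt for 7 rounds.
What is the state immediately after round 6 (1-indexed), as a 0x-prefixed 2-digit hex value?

s_0 = plaintext = 0xC1
s_1 = Round(s_0, k_0) = 0x22
s_2 = Round(s_1, k_1) = 0x3C
s_3 = Round(s_2, k_2) = 0x48
s_4 = Round(s_3, k_3) = 0x9B
s_5 = Round(s_4, k_4) = 0xE2
s_6 = Round(s_5, k_5) = 0xD6
s_7 = Round(s_6, k_6) = 0xD8

0xD6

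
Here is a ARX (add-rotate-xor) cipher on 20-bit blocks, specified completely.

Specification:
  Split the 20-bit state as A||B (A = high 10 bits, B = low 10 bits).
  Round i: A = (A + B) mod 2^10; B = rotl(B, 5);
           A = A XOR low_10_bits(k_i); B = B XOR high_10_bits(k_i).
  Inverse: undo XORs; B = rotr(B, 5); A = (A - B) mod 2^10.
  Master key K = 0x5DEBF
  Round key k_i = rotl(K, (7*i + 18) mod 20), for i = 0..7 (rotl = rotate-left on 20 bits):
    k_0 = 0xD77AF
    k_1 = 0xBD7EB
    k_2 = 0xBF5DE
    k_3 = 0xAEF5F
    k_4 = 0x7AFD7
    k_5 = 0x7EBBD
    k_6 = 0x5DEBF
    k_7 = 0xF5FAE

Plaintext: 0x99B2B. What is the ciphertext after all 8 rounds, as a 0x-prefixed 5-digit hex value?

s_0 = plaintext = 0x99B2B
s_1 = Round(s_0, k_0) = 0x8FA24
s_2 = Round(s_1, k_1) = 0xE2664
s_3 = Round(s_2, k_2) = 0x0CE6E
s_4 = Round(s_3, k_3) = 0x7FB68
s_5 = Round(s_4, k_4) = 0xAC4F0
s_6 = Round(s_5, k_5) = 0x073FD
s_7 = Round(s_6, k_6) = 0xA9AC8
s_8 = Round(s_7, k_7) = 0xB02C1

0xB02C1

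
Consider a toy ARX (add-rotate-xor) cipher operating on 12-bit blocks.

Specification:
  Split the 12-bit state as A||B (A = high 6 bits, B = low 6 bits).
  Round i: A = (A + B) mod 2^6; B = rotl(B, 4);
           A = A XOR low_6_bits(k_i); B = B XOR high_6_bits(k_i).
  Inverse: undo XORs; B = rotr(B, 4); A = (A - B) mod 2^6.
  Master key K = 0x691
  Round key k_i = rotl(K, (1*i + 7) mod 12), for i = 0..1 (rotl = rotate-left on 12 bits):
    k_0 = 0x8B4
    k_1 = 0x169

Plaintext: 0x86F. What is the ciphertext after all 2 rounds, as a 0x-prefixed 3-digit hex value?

0x513

s_0 = plaintext = 0x86F
s_1 = Round(s_0, k_0) = 0x919
s_2 = Round(s_1, k_1) = 0x513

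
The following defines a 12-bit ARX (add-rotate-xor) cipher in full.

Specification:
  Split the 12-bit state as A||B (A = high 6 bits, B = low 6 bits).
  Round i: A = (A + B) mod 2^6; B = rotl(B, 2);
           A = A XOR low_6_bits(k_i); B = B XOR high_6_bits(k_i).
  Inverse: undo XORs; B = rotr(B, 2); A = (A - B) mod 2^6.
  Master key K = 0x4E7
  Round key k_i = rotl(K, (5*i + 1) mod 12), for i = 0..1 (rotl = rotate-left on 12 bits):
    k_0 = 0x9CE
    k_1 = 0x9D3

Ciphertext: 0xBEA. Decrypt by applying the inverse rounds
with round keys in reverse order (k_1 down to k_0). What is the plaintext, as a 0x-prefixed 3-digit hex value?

0x68D

s_0 = ciphertext = 0xBEA
s_1 = InvRound(s_0, k_1) = 0xA53
s_2 = InvRound(s_1, k_0) = 0x68D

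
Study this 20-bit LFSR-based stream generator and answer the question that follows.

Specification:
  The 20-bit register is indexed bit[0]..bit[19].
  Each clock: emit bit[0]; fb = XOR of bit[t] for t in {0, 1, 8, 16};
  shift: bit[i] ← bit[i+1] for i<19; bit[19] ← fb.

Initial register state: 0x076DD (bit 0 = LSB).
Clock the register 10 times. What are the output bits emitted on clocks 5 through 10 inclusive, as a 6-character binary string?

101101

reg_0 = 0x076DD
clock 1: out=1, reg = 0x83B6E
clock 2: out=0, reg = 0x41DB7
clock 3: out=1, reg = 0xA0EDB
clock 4: out=1, reg = 0x5076D
clock 5: out=1, reg = 0xA83B6
clock 6: out=0, reg = 0x541DB
clock 7: out=1, reg = 0x2A0ED
clock 8: out=1, reg = 0x95076
clock 9: out=0, reg = 0x4A83B
clock 10: out=1, reg = 0x2541D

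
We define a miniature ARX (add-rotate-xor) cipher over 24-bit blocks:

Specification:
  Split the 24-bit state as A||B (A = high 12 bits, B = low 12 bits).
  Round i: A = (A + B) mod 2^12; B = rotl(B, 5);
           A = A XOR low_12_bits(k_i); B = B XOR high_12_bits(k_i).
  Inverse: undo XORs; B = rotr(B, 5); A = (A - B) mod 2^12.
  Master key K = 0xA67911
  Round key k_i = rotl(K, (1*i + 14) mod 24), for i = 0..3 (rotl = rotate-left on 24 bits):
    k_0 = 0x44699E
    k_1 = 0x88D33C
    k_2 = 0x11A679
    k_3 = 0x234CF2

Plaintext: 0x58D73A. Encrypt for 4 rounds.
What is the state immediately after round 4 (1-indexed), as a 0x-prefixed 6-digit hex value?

s_0 = plaintext = 0x58D73A
s_1 = Round(s_0, k_0) = 0x559308
s_2 = Round(s_1, k_1) = 0xB5D98B
s_3 = Round(s_2, k_2) = 0x291069
s_4 = Round(s_3, k_3) = 0xE08F14

0xE08F14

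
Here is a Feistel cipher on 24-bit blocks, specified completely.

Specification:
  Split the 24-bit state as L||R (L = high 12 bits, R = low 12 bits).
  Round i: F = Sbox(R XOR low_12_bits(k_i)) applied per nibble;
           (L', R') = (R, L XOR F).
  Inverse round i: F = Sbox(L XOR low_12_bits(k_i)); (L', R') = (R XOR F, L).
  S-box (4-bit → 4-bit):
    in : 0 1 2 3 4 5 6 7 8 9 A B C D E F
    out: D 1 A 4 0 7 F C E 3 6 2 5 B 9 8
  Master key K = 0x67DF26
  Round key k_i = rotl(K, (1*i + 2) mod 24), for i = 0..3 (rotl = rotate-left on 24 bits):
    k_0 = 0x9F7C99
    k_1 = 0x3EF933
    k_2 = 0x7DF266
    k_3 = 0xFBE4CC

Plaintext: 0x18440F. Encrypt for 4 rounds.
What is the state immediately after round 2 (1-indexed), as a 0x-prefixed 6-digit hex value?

s_0 = plaintext = 0x18440F
s_1 = Round(s_0, k_0) = 0x40FFBB
s_2 = Round(s_1, k_1) = 0xFBBBE1
s_3 = Round(s_2, k_2) = 0xBE1C57
s_4 = Round(s_3, k_3) = 0xC575D3

0xFBBBE1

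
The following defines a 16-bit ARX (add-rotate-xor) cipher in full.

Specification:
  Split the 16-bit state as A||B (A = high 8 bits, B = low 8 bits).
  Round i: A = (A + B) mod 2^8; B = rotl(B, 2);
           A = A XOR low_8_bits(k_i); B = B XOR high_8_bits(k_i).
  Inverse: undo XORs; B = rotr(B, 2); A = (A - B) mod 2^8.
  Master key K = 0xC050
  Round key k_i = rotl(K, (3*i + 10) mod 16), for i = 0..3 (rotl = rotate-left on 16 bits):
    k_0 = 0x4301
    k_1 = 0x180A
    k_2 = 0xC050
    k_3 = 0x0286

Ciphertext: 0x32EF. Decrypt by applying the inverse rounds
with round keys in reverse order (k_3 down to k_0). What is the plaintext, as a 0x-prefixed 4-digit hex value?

s_0 = ciphertext = 0x32EF
s_1 = InvRound(s_0, k_3) = 0x397B
s_2 = InvRound(s_1, k_2) = 0x7BEE
s_3 = InvRound(s_2, k_1) = 0xB4BD
s_4 = InvRound(s_3, k_0) = 0xF6BF

0xF6BF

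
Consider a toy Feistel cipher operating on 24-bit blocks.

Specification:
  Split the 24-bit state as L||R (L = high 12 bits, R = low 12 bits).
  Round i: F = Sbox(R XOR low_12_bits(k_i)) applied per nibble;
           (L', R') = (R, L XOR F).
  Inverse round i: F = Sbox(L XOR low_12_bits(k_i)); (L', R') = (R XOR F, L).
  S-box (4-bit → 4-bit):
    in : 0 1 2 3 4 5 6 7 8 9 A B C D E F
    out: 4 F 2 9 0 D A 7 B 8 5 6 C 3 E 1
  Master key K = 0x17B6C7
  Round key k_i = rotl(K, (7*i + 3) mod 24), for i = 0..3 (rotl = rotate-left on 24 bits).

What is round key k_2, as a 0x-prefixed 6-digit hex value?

K = 0x17B6C7
k_0 = rotl(K, (7*0+3) mod 24) = rotl(K, 3) = 0xBDB638
k_1 = rotl(K, (7*1+3) mod 24) = rotl(K, 10) = 0xDB1C5E
k_2 = rotl(K, (7*2+3) mod 24) = rotl(K, 17) = 0x8E2F6D

0x8E2F6D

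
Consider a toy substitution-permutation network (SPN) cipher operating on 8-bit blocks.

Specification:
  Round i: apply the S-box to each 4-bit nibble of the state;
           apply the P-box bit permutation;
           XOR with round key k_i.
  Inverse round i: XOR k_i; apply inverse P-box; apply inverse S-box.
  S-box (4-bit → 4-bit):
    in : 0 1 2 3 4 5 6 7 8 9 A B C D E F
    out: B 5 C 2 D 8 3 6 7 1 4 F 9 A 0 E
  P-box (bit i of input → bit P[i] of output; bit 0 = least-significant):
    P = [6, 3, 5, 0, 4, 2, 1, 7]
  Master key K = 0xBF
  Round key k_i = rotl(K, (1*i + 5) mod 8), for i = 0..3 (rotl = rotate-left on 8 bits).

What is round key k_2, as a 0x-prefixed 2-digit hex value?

K = 0xBF
k_0 = rotl(K, (1*0+5) mod 8) = rotl(K, 5) = 0xF7
k_1 = rotl(K, (1*1+5) mod 8) = rotl(K, 6) = 0xEF
k_2 = rotl(K, (1*2+5) mod 8) = rotl(K, 7) = 0xDF

0xDF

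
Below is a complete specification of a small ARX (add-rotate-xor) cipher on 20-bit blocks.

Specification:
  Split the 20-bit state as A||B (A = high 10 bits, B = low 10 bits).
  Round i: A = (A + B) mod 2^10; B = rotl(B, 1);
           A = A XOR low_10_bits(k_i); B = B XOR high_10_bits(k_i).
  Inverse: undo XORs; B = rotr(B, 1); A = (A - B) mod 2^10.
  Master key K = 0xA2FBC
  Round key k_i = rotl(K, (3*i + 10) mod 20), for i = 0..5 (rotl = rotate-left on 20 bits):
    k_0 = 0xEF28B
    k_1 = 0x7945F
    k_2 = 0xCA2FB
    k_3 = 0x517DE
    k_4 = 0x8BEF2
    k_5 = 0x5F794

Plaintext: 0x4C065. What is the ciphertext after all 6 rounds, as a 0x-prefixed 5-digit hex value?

0xF41FD

s_0 = plaintext = 0x4C065
s_1 = Round(s_0, k_0) = 0xC7B76
s_2 = Round(s_1, k_1) = 0xB2F08
s_3 = Round(s_2, k_2) = 0xCA139
s_4 = Round(s_3, k_3) = 0xEFF37
s_5 = Round(s_4, k_4) = 0x01040
s_6 = Round(s_5, k_5) = 0xF41FD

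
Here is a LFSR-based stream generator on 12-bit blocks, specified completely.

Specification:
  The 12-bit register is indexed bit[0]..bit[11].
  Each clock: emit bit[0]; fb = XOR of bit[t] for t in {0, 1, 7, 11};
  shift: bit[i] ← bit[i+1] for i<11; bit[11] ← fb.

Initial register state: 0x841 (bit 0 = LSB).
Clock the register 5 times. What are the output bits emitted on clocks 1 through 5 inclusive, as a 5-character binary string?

10000

reg_0 = 0x841
clock 1: out=1, reg = 0x420
clock 2: out=0, reg = 0x210
clock 3: out=0, reg = 0x108
clock 4: out=0, reg = 0x084
clock 5: out=0, reg = 0x842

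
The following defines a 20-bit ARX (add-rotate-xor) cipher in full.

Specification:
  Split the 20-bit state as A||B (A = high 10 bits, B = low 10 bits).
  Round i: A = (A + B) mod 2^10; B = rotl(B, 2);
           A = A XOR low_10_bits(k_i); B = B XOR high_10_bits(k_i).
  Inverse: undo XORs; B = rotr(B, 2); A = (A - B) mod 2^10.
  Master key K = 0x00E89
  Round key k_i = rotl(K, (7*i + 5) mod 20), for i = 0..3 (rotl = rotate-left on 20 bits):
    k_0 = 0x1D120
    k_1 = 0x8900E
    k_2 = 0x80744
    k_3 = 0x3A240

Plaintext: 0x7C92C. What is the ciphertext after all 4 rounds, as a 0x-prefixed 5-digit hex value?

s_0 = plaintext = 0x7C92C
s_1 = Round(s_0, k_0) = 0x8F8C5
s_2 = Round(s_1, k_1) = 0xC3530
s_3 = Round(s_2, k_2) = 0xDE6C0
s_4 = Round(s_3, k_3) = 0x1E7EA

0x1E7EA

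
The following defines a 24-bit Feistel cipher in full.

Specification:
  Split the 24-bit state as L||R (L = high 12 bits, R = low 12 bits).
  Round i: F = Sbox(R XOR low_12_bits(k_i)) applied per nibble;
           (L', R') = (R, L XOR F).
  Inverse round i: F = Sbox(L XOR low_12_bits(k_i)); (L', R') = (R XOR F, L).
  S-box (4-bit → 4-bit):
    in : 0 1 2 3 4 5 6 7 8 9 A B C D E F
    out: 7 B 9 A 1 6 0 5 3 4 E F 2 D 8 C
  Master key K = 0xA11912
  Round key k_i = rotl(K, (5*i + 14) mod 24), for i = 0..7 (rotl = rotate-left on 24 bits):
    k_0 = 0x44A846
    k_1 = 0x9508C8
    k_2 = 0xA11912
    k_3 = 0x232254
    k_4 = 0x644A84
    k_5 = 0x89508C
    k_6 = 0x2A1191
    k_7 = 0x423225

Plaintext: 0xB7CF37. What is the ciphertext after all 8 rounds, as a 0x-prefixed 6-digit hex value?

s_0 = plaintext = 0xB7CF37
s_1 = Round(s_0, k_0) = 0xF37E27
s_2 = Round(s_1, k_1) = 0xE27FBB
s_3 = Round(s_2, k_2) = 0xFBBEC3
s_4 = Round(s_3, k_3) = 0xEC3DFE
s_5 = Round(s_4, k_4) = 0xDFEB9D
s_6 = Round(s_5, k_5) = 0xB9D245
s_7 = Round(s_6, k_6) = 0x24514C
s_8 = Round(s_7, k_7) = 0x14C841

0x14C841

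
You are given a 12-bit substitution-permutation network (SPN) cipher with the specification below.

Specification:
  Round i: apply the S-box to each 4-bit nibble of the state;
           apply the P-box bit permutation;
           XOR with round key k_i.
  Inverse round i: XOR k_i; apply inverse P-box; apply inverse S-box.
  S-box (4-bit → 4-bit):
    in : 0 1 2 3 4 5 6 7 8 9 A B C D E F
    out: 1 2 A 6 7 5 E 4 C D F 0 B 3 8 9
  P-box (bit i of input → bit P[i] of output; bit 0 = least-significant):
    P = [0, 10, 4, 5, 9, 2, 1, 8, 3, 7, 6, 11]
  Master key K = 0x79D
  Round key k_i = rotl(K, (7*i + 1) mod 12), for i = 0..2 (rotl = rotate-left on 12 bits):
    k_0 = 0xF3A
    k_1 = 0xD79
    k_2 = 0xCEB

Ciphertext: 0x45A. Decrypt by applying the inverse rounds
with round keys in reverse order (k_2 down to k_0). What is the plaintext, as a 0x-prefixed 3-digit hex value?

s_0 = ciphertext = 0x45A
s_1 = InvRound(s_0, k_2) = 0x2B9
s_2 = InvRound(s_1, k_1) = 0x6F1
s_3 = InvRound(s_2, k_0) = 0xA80

0xA80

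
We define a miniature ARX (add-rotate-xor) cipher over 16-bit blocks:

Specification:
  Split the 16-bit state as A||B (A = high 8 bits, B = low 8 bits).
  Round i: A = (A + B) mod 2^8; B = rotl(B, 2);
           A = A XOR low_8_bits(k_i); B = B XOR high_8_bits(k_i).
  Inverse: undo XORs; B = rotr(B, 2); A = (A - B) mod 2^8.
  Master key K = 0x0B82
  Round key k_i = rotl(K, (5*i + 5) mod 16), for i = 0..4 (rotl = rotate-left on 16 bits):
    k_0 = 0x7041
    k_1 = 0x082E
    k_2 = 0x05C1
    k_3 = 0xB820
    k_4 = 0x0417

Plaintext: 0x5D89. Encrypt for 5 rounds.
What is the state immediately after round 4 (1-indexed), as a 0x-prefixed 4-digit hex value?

s_0 = plaintext = 0x5D89
s_1 = Round(s_0, k_0) = 0xA756
s_2 = Round(s_1, k_1) = 0xD351
s_3 = Round(s_2, k_2) = 0xE540
s_4 = Round(s_3, k_3) = 0x05B9
s_5 = Round(s_4, k_4) = 0xA9E2

0x05B9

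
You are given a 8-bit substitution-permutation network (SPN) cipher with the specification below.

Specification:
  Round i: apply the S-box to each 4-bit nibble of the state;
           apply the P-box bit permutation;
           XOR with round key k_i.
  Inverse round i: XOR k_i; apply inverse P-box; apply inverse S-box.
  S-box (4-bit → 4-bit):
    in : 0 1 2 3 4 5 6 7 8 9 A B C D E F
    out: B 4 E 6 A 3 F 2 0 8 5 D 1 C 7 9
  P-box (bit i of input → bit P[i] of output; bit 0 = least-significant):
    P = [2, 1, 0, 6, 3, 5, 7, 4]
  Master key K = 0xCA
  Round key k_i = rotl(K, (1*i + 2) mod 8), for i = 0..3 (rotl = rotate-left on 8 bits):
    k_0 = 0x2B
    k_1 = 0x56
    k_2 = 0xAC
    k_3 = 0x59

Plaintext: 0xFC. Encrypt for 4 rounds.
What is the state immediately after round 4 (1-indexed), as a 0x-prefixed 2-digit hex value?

0x06

s_0 = plaintext = 0xFC
s_1 = Round(s_0, k_0) = 0x37
s_2 = Round(s_1, k_1) = 0xF4
s_3 = Round(s_2, k_2) = 0xF6
s_4 = Round(s_3, k_3) = 0x06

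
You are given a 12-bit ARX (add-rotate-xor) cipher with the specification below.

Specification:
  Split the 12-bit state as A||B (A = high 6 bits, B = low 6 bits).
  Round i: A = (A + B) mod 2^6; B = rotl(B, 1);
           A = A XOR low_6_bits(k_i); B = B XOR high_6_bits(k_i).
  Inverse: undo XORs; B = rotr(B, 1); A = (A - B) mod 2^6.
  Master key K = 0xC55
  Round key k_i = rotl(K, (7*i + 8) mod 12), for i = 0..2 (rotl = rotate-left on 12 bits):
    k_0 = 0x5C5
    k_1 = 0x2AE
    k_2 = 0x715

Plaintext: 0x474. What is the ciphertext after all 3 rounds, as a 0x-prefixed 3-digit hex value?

0x4B3

s_0 = plaintext = 0x474
s_1 = Round(s_0, k_0) = 0x03E
s_2 = Round(s_1, k_1) = 0x437
s_3 = Round(s_2, k_2) = 0x4B3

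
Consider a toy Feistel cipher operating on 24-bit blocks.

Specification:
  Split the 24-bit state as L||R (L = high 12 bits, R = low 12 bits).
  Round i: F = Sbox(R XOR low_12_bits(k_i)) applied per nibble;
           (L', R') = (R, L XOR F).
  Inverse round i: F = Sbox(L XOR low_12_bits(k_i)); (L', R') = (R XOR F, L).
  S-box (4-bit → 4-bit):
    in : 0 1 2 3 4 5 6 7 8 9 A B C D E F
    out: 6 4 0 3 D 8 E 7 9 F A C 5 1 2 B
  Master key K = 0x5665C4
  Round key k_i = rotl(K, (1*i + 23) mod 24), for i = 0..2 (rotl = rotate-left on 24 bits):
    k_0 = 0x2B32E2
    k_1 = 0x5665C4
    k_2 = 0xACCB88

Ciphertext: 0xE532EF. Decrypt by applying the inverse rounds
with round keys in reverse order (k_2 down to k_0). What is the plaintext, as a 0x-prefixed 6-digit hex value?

s_0 = ciphertext = 0xE532EF
s_1 = InvRound(s_0, k_2) = 0xAF3E53
s_2 = InvRound(s_1, k_1) = 0x564AF3
s_3 = InvRound(s_2, k_0) = 0xD6D564

0xD6D564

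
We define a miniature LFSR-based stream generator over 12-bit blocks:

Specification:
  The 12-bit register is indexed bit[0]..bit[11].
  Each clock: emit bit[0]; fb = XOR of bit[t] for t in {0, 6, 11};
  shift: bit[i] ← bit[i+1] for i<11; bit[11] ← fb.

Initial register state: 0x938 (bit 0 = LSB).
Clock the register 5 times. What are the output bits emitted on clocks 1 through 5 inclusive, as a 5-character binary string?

reg_0 = 0x938
clock 1: out=0, reg = 0xC9C
clock 2: out=0, reg = 0xE4E
clock 3: out=0, reg = 0x727
clock 4: out=1, reg = 0xB93
clock 5: out=1, reg = 0x5C9

00011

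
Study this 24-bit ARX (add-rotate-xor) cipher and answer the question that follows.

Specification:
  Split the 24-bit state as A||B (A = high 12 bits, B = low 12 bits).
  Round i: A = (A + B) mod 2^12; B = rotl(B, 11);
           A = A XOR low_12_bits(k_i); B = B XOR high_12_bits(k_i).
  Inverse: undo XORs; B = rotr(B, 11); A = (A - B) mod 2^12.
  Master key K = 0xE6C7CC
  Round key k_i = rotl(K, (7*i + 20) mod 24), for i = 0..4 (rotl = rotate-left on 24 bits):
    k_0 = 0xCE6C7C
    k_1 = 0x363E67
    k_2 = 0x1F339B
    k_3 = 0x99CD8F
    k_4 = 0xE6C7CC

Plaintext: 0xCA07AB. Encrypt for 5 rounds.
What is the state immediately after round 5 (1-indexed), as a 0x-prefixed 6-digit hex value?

s_0 = plaintext = 0xCA07AB
s_1 = Round(s_0, k_0) = 0x837733
s_2 = Round(s_1, k_1) = 0x10D8FA
s_3 = Round(s_2, k_2) = 0x99C58E
s_4 = Round(s_3, k_3) = 0x2A5B5B
s_5 = Round(s_4, k_4) = 0x9CC3C1

0x9CC3C1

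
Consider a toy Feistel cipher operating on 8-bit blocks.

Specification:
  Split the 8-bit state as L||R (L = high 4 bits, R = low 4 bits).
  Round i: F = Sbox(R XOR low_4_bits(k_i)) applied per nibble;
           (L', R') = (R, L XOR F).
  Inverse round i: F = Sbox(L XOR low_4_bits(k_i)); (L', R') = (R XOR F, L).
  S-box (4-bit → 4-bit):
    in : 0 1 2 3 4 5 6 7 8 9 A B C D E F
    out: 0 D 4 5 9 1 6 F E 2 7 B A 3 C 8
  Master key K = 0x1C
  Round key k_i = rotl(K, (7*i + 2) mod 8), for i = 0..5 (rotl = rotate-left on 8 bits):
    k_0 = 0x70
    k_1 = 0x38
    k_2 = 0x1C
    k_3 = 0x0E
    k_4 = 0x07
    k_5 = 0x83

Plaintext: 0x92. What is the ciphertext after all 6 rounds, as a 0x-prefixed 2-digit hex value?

0xD4

s_0 = plaintext = 0x92
s_1 = Round(s_0, k_0) = 0x2D
s_2 = Round(s_1, k_1) = 0xD3
s_3 = Round(s_2, k_2) = 0x35
s_4 = Round(s_3, k_3) = 0x58
s_5 = Round(s_4, k_4) = 0x8D
s_6 = Round(s_5, k_5) = 0xD4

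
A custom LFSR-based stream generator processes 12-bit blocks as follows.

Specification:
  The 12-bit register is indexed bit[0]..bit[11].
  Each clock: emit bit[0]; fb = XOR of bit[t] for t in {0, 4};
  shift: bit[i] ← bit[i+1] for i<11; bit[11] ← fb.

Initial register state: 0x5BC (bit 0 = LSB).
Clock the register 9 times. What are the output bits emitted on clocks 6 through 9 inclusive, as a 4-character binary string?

reg_0 = 0x5BC
clock 1: out=0, reg = 0xADE
clock 2: out=0, reg = 0xD6F
clock 3: out=1, reg = 0xEB7
clock 4: out=1, reg = 0x75B
clock 5: out=1, reg = 0x3AD
clock 6: out=1, reg = 0x9D6
clock 7: out=0, reg = 0xCEB
clock 8: out=1, reg = 0xE75
clock 9: out=1, reg = 0x73A

1011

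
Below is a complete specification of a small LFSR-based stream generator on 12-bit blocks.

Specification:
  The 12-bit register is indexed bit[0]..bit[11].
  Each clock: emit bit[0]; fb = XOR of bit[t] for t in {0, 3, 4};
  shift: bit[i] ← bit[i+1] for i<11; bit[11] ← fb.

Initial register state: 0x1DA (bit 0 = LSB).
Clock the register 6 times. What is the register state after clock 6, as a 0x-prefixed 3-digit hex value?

0xF07

reg_0 = 0x1DA
clock 1: out=0, reg = 0x0ED
clock 2: out=1, reg = 0x076
clock 3: out=0, reg = 0x83B
clock 4: out=1, reg = 0xC1D
clock 5: out=1, reg = 0xE0E
clock 6: out=0, reg = 0xF07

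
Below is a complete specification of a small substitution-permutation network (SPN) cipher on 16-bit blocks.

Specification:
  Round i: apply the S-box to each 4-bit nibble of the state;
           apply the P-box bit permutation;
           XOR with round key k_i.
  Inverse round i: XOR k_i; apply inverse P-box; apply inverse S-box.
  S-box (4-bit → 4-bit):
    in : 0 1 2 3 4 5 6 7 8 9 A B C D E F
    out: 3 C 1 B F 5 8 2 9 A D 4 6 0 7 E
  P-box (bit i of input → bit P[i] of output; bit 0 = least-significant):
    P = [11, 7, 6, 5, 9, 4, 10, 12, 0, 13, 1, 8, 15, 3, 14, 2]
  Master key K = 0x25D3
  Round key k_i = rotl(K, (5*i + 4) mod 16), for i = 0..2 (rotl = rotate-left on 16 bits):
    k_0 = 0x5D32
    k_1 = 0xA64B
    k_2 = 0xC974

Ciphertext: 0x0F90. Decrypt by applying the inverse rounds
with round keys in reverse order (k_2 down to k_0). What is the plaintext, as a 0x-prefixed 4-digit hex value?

0xD938

s_0 = ciphertext = 0x0F90
s_1 = InvRound(s_0, k_2) = 0xAD5F
s_2 = InvRound(s_1, k_1) = 0x6602
s_3 = InvRound(s_2, k_0) = 0xD938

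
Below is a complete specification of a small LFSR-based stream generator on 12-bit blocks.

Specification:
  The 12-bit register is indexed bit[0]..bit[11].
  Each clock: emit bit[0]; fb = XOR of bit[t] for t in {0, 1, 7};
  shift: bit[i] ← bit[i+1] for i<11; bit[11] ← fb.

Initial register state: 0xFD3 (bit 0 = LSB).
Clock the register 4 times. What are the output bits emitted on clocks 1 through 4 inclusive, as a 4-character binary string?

reg_0 = 0xFD3
clock 1: out=1, reg = 0xFE9
clock 2: out=1, reg = 0x7F4
clock 3: out=0, reg = 0xBFA
clock 4: out=0, reg = 0x5FD

1100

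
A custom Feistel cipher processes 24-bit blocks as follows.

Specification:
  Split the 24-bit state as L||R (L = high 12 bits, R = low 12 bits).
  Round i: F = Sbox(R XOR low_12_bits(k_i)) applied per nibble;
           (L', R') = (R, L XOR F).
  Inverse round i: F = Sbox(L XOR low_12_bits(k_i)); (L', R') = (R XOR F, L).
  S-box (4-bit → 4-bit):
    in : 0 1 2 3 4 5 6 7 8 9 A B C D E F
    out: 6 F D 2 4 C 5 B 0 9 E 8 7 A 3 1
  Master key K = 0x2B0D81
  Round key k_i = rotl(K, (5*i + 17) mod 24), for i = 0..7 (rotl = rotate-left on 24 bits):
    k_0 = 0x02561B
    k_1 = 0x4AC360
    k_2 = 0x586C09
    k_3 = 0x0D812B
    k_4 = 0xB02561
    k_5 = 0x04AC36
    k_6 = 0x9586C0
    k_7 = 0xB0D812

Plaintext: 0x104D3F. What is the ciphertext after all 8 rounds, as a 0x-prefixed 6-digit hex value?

s_0 = plaintext = 0x104D3F
s_1 = Round(s_0, k_0) = 0xD3F9D0
s_2 = Round(s_1, k_1) = 0x9D03B9
s_3 = Round(s_2, k_2) = 0x3B9856
s_4 = Round(s_3, k_3) = 0x856A03
s_5 = Round(s_4, k_4) = 0xA0390B
s_6 = Round(s_5, k_5) = 0x90B629
s_7 = Round(s_6, k_6) = 0x629F32
s_8 = Round(s_7, k_7) = 0xF32DFF

0xF32DFF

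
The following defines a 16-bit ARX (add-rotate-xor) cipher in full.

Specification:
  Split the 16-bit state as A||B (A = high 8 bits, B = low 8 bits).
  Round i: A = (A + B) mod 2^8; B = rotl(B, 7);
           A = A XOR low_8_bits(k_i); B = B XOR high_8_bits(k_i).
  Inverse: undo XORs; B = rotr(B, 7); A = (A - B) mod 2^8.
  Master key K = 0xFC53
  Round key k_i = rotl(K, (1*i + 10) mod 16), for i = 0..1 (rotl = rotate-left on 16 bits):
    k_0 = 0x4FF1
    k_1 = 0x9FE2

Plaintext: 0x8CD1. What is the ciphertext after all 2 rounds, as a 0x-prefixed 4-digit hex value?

s_0 = plaintext = 0x8CD1
s_1 = Round(s_0, k_0) = 0xACA7
s_2 = Round(s_1, k_1) = 0xB14C

0xB14C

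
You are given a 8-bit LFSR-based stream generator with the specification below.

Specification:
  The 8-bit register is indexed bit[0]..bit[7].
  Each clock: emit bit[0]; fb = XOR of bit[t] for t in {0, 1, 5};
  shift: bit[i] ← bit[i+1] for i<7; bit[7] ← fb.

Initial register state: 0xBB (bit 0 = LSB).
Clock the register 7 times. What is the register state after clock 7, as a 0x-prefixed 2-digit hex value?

reg_0 = 0xBB
clock 1: out=1, reg = 0xDD
clock 2: out=1, reg = 0xEE
clock 3: out=0, reg = 0x77
clock 4: out=1, reg = 0xBB
clock 5: out=1, reg = 0xDD
clock 6: out=1, reg = 0xEE
clock 7: out=0, reg = 0x77

0x77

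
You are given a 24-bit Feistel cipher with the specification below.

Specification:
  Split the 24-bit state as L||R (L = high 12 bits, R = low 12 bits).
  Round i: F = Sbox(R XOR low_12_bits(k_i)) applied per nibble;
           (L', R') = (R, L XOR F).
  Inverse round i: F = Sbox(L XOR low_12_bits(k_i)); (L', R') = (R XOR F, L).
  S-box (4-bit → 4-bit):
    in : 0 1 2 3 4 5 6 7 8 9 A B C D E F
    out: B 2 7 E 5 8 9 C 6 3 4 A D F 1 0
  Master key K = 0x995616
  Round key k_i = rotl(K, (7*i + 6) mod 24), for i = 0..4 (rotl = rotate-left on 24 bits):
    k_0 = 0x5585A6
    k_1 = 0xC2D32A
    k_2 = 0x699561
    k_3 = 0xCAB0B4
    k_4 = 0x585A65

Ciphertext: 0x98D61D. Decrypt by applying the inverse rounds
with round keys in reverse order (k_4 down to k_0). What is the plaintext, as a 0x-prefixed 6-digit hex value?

0x80FFE0

s_0 = ciphertext = 0x98D61D
s_1 = InvRound(s_0, k_4) = 0x80B98D
s_2 = InvRound(s_1, k_3) = 0xF2D80B
s_3 = InvRound(s_2, k_2) = 0xC56F2D
s_4 = InvRound(s_3, k_1) = 0xFE0C56
s_5 = InvRound(s_4, k_0) = 0x80FFE0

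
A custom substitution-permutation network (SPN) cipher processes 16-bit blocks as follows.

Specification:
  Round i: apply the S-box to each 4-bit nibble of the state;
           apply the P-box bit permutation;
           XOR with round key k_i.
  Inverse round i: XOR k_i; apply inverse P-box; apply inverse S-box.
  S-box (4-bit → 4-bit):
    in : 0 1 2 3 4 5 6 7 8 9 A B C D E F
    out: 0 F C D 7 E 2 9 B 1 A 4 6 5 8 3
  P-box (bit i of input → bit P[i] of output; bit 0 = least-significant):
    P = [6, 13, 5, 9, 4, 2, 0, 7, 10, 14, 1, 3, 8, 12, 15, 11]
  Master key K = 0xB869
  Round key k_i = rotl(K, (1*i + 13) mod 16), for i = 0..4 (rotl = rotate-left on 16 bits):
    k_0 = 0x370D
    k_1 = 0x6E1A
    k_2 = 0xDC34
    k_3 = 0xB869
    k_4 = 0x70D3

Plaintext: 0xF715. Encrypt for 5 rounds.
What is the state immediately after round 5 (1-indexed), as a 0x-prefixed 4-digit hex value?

0x049A

s_0 = plaintext = 0xF715
s_1 = Round(s_0, k_0) = 0x00B0
s_2 = Round(s_1, k_1) = 0x6E1B
s_3 = Round(s_2, k_2) = 0xCC89
s_4 = Round(s_3, k_3) = 0x68BF
s_5 = Round(s_4, k_4) = 0x049A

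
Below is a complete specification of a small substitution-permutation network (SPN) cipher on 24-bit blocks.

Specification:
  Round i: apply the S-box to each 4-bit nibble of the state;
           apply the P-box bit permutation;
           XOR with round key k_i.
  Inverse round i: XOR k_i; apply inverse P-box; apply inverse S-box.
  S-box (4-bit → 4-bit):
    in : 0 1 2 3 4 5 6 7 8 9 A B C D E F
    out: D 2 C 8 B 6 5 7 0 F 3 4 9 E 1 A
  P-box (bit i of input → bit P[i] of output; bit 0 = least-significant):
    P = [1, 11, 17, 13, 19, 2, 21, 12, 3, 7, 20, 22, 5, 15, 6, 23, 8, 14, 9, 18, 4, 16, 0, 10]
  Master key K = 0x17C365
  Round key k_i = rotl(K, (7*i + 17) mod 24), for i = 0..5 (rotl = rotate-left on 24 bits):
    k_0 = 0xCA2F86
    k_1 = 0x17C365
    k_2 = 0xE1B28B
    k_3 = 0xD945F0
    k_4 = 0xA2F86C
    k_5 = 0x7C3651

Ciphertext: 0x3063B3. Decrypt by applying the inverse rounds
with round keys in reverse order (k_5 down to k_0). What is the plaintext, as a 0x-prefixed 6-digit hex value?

s_0 = ciphertext = 0x3063B3
s_1 = InvRound(s_0, k_5) = 0x346FCE
s_2 = InvRound(s_1, k_4) = 0x304536
s_3 = InvRound(s_2, k_3) = 0x182F7E
s_4 = InvRound(s_3, k_2) = 0x9E9D91
s_5 = InvRound(s_4, k_1) = 0x450141
s_6 = InvRound(s_5, k_0) = 0xD221A9

0xD221A9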